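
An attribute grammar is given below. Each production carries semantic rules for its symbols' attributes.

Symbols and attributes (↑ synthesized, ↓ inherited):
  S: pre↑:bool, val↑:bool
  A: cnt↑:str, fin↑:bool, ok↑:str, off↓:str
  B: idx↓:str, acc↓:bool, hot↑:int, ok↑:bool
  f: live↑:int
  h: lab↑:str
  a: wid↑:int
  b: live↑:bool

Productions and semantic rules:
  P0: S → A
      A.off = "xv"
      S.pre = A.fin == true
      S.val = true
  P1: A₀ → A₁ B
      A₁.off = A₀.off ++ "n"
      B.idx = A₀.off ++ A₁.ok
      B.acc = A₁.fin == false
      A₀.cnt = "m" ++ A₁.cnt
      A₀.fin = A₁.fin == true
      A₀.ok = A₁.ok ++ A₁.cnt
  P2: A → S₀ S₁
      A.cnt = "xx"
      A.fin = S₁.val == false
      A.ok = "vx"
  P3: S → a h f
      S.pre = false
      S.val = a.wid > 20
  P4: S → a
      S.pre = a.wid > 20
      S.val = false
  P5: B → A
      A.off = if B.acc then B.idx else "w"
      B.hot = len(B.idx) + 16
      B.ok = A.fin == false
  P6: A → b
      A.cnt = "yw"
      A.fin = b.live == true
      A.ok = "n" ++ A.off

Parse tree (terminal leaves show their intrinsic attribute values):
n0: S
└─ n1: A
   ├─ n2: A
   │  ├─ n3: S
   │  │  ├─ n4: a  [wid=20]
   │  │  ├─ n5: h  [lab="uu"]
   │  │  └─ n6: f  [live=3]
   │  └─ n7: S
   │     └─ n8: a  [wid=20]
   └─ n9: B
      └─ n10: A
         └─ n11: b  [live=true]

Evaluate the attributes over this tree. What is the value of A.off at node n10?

"w"

1. n1.off = "xv"  ["xv"]
2. n2.off = "xvn"  [A₀.off ++ "n"]
3. n4.wid = 20  [terminal]
4. n5.lab = "uu"  [terminal]
5. n6.live = 3  [terminal]
6. n3.pre = false  [false]
7. n3.val = false  [a.wid > 20]
8. n8.wid = 20  [terminal]
9. n7.pre = false  [a.wid > 20]
10. n7.val = false  [false]
11. n2.cnt = "xx"  ["xx"]
12. n2.fin = true  [S₁.val == false]
13. n2.ok = "vx"  ["vx"]
14. n9.idx = "xvvx"  [A₀.off ++ A₁.ok]
15. n9.acc = false  [A₁.fin == false]
16. n10.off = "w"  [if B.acc then B.idx else "w"]
17. n11.live = true  [terminal]
18. n10.cnt = "yw"  ["yw"]
19. n10.fin = true  [b.live == true]
20. n10.ok = "nw"  ["n" ++ A.off]
21. n9.hot = 20  [len(B.idx) + 16]
22. n9.ok = false  [A.fin == false]
23. n1.cnt = "mxx"  ["m" ++ A₁.cnt]
24. n1.fin = true  [A₁.fin == true]
25. n1.ok = "vxxx"  [A₁.ok ++ A₁.cnt]
26. n0.pre = true  [A.fin == true]
27. n0.val = true  [true]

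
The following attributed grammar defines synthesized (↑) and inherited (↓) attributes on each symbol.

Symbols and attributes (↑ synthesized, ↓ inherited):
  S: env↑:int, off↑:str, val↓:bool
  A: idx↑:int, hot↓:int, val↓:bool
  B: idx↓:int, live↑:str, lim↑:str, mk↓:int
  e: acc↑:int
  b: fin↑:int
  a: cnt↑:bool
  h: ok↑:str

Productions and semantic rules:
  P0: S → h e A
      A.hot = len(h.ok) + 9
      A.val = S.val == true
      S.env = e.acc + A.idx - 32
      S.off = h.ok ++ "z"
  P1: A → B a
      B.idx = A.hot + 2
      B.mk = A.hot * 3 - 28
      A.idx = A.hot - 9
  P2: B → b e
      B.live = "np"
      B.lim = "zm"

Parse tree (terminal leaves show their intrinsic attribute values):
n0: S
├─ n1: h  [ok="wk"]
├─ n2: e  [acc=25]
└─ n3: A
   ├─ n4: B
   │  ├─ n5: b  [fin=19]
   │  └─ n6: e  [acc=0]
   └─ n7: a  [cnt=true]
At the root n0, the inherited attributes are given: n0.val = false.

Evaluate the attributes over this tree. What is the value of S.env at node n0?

-5

1. n0.val = false  [given at root]
2. n1.ok = "wk"  [terminal]
3. n2.acc = 25  [terminal]
4. n3.hot = 11  [len(h.ok) + 9]
5. n3.val = false  [S.val == true]
6. n4.idx = 13  [A.hot + 2]
7. n4.mk = 5  [A.hot * 3 - 28]
8. n5.fin = 19  [terminal]
9. n6.acc = 0  [terminal]
10. n4.live = "np"  ["np"]
11. n4.lim = "zm"  ["zm"]
12. n7.cnt = true  [terminal]
13. n3.idx = 2  [A.hot - 9]
14. n0.env = -5  [e.acc + A.idx - 32]
15. n0.off = "wkz"  [h.ok ++ "z"]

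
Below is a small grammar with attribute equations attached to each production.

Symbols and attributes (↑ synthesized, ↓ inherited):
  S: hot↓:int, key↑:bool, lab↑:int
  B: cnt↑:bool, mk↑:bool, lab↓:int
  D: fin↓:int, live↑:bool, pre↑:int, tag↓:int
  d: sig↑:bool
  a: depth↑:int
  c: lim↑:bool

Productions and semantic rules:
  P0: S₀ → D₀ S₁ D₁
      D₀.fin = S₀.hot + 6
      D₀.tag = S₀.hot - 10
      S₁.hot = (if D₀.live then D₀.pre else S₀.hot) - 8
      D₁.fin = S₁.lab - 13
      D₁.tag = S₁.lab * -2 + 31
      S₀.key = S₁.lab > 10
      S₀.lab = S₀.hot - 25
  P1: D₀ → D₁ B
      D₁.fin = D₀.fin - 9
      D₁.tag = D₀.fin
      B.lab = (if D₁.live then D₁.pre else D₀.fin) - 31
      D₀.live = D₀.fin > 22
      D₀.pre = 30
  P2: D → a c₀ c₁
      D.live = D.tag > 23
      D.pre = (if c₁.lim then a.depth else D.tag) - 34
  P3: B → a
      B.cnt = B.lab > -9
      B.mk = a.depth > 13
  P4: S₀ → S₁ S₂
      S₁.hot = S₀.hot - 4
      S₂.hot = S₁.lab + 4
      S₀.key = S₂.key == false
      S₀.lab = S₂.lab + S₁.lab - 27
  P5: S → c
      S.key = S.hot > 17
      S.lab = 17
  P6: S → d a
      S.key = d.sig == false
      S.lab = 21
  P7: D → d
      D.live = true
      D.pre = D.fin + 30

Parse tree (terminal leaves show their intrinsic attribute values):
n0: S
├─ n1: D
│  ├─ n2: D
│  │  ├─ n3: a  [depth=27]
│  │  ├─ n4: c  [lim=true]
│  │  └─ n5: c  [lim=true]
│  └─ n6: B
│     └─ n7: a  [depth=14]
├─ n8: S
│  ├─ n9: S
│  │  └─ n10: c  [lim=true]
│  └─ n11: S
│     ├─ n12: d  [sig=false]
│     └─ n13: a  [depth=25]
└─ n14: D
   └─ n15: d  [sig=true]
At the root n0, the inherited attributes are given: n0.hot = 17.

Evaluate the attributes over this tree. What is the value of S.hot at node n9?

18

1. n0.hot = 17  [given at root]
2. n1.fin = 23  [S₀.hot + 6]
3. n1.tag = 7  [S₀.hot - 10]
4. n2.fin = 14  [D₀.fin - 9]
5. n2.tag = 23  [D₀.fin]
6. n3.depth = 27  [terminal]
7. n4.lim = true  [terminal]
8. n5.lim = true  [terminal]
9. n2.live = false  [D.tag > 23]
10. n2.pre = -7  [(if c₁.lim then a.depth else D.tag) - 34]
11. n6.lab = -8  [(if D₁.live then D₁.pre else D₀.fin) - 31]
12. n7.depth = 14  [terminal]
13. n6.cnt = true  [B.lab > -9]
14. n6.mk = true  [a.depth > 13]
15. n1.live = true  [D₀.fin > 22]
16. n1.pre = 30  [30]
17. n8.hot = 22  [(if D₀.live then D₀.pre else S₀.hot) - 8]
18. n9.hot = 18  [S₀.hot - 4]
19. n10.lim = true  [terminal]
20. n9.key = true  [S.hot > 17]
21. n9.lab = 17  [17]
22. n11.hot = 21  [S₁.lab + 4]
23. n12.sig = false  [terminal]
24. n13.depth = 25  [terminal]
25. n11.key = true  [d.sig == false]
26. n11.lab = 21  [21]
27. n8.key = false  [S₂.key == false]
28. n8.lab = 11  [S₂.lab + S₁.lab - 27]
29. n14.fin = -2  [S₁.lab - 13]
30. n14.tag = 9  [S₁.lab * -2 + 31]
31. n15.sig = true  [terminal]
32. n14.live = true  [true]
33. n14.pre = 28  [D.fin + 30]
34. n0.key = true  [S₁.lab > 10]
35. n0.lab = -8  [S₀.hot - 25]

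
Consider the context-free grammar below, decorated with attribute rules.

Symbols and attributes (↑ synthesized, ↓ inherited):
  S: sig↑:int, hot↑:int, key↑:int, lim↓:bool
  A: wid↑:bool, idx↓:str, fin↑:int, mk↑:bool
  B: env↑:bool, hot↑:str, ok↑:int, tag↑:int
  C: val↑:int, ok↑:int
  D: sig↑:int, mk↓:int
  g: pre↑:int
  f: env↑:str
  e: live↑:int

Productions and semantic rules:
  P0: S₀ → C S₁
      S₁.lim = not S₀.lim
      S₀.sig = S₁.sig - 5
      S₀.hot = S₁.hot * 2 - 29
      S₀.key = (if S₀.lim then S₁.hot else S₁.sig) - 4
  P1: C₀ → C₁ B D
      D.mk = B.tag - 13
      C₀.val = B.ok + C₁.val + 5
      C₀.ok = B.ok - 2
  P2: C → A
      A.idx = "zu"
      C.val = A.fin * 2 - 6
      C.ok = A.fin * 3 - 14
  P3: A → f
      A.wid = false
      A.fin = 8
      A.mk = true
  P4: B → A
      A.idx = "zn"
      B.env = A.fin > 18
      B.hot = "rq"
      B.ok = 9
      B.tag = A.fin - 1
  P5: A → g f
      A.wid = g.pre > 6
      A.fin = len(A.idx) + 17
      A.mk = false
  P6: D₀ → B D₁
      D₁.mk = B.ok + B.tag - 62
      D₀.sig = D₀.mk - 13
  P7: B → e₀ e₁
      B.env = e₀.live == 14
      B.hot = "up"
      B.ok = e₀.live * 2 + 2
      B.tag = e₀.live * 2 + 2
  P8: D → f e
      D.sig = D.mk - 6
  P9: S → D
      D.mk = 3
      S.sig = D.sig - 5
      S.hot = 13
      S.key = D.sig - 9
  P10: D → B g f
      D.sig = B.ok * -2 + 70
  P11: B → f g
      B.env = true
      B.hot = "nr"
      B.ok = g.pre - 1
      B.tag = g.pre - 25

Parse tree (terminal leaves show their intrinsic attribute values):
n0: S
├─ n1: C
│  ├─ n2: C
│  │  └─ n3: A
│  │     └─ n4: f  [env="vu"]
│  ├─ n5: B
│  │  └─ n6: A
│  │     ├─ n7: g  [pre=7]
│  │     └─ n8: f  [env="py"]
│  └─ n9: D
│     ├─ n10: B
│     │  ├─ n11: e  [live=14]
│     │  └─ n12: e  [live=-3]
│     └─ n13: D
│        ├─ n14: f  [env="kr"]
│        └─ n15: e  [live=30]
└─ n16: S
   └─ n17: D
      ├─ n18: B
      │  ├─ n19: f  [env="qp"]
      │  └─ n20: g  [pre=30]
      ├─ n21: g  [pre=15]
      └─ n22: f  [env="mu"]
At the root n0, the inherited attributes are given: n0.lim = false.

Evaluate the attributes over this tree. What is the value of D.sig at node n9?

1. n0.lim = false  [given at root]
2. n3.idx = "zu"  ["zu"]
3. n4.env = "vu"  [terminal]
4. n3.wid = false  [false]
5. n3.fin = 8  [8]
6. n3.mk = true  [true]
7. n2.val = 10  [A.fin * 2 - 6]
8. n2.ok = 10  [A.fin * 3 - 14]
9. n6.idx = "zn"  ["zn"]
10. n7.pre = 7  [terminal]
11. n8.env = "py"  [terminal]
12. n6.wid = true  [g.pre > 6]
13. n6.fin = 19  [len(A.idx) + 17]
14. n6.mk = false  [false]
15. n5.env = true  [A.fin > 18]
16. n5.hot = "rq"  ["rq"]
17. n5.ok = 9  [9]
18. n5.tag = 18  [A.fin - 1]
19. n9.mk = 5  [B.tag - 13]
20. n11.live = 14  [terminal]
21. n12.live = -3  [terminal]
22. n10.env = true  [e₀.live == 14]
23. n10.hot = "up"  ["up"]
24. n10.ok = 30  [e₀.live * 2 + 2]
25. n10.tag = 30  [e₀.live * 2 + 2]
26. n13.mk = -2  [B.ok + B.tag - 62]
27. n14.env = "kr"  [terminal]
28. n15.live = 30  [terminal]
29. n13.sig = -8  [D.mk - 6]
30. n9.sig = -8  [D₀.mk - 13]
31. n1.val = 24  [B.ok + C₁.val + 5]
32. n1.ok = 7  [B.ok - 2]
33. n16.lim = true  [not S₀.lim]
34. n17.mk = 3  [3]
35. n19.env = "qp"  [terminal]
36. n20.pre = 30  [terminal]
37. n18.env = true  [true]
38. n18.hot = "nr"  ["nr"]
39. n18.ok = 29  [g.pre - 1]
40. n18.tag = 5  [g.pre - 25]
41. n21.pre = 15  [terminal]
42. n22.env = "mu"  [terminal]
43. n17.sig = 12  [B.ok * -2 + 70]
44. n16.sig = 7  [D.sig - 5]
45. n16.hot = 13  [13]
46. n16.key = 3  [D.sig - 9]
47. n0.sig = 2  [S₁.sig - 5]
48. n0.hot = -3  [S₁.hot * 2 - 29]
49. n0.key = 3  [(if S₀.lim then S₁.hot else S₁.sig) - 4]

-8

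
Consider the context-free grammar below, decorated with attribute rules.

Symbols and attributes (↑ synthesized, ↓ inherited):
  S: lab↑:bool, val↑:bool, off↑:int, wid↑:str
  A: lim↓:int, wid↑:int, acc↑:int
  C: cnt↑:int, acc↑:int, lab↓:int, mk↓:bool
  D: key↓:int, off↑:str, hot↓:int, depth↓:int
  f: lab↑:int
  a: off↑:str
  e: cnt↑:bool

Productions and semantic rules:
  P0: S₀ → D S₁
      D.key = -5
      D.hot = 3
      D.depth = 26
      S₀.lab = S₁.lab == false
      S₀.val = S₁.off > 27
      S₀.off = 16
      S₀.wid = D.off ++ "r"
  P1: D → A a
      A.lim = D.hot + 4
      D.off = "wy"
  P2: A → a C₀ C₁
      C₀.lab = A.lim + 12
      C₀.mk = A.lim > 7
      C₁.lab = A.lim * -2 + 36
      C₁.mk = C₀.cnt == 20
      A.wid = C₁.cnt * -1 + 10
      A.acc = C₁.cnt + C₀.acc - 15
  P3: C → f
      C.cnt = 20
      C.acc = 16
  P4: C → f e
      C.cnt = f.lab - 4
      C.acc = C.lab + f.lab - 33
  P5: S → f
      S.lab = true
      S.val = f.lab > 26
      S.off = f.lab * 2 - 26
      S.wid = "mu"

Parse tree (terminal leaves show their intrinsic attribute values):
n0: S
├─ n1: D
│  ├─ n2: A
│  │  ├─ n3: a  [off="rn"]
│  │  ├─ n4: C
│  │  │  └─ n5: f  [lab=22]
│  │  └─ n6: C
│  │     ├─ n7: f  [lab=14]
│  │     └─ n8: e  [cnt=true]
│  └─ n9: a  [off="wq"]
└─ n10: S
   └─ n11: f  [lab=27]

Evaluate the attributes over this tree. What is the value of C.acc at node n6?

3

1. n1.key = -5  [-5]
2. n1.hot = 3  [3]
3. n1.depth = 26  [26]
4. n2.lim = 7  [D.hot + 4]
5. n3.off = "rn"  [terminal]
6. n4.lab = 19  [A.lim + 12]
7. n4.mk = false  [A.lim > 7]
8. n5.lab = 22  [terminal]
9. n4.cnt = 20  [20]
10. n4.acc = 16  [16]
11. n6.lab = 22  [A.lim * -2 + 36]
12. n6.mk = true  [C₀.cnt == 20]
13. n7.lab = 14  [terminal]
14. n8.cnt = true  [terminal]
15. n6.cnt = 10  [f.lab - 4]
16. n6.acc = 3  [C.lab + f.lab - 33]
17. n2.wid = 0  [C₁.cnt * -1 + 10]
18. n2.acc = 11  [C₁.cnt + C₀.acc - 15]
19. n9.off = "wq"  [terminal]
20. n1.off = "wy"  ["wy"]
21. n11.lab = 27  [terminal]
22. n10.lab = true  [true]
23. n10.val = true  [f.lab > 26]
24. n10.off = 28  [f.lab * 2 - 26]
25. n10.wid = "mu"  ["mu"]
26. n0.lab = false  [S₁.lab == false]
27. n0.val = true  [S₁.off > 27]
28. n0.off = 16  [16]
29. n0.wid = "wyr"  [D.off ++ "r"]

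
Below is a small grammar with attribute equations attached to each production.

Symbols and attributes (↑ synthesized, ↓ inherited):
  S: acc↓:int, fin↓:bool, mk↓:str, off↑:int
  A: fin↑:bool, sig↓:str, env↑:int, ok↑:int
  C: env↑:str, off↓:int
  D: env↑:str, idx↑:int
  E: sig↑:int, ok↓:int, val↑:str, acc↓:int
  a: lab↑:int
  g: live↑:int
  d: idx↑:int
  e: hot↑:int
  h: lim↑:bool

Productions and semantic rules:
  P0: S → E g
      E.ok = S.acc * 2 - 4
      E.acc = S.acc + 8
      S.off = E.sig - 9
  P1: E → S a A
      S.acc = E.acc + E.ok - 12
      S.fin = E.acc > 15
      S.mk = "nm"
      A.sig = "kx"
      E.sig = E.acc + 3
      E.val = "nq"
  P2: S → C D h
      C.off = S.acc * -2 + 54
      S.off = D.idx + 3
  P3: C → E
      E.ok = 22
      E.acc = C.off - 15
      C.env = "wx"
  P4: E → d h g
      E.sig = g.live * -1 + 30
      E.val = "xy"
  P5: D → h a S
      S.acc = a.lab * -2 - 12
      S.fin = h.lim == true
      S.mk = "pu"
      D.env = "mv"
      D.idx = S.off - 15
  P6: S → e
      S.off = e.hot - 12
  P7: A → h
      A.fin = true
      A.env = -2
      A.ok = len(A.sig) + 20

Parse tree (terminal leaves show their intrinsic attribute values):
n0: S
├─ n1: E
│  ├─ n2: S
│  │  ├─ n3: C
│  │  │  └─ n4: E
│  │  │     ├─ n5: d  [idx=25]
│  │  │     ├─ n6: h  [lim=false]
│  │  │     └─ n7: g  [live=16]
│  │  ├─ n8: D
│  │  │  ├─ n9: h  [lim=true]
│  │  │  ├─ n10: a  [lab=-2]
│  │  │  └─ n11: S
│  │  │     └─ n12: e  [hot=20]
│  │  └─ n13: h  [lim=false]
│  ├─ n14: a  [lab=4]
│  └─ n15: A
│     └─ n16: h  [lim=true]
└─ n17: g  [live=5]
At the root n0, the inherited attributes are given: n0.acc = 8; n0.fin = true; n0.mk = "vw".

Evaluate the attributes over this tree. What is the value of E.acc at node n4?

7

1. n0.acc = 8  [given at root]
2. n0.fin = true  [given at root]
3. n0.mk = "vw"  [given at root]
4. n1.ok = 12  [S.acc * 2 - 4]
5. n1.acc = 16  [S.acc + 8]
6. n2.acc = 16  [E.acc + E.ok - 12]
7. n2.fin = true  [E.acc > 15]
8. n2.mk = "nm"  ["nm"]
9. n3.off = 22  [S.acc * -2 + 54]
10. n4.ok = 22  [22]
11. n4.acc = 7  [C.off - 15]
12. n5.idx = 25  [terminal]
13. n6.lim = false  [terminal]
14. n7.live = 16  [terminal]
15. n4.sig = 14  [g.live * -1 + 30]
16. n4.val = "xy"  ["xy"]
17. n3.env = "wx"  ["wx"]
18. n9.lim = true  [terminal]
19. n10.lab = -2  [terminal]
20. n11.acc = -8  [a.lab * -2 - 12]
21. n11.fin = true  [h.lim == true]
22. n11.mk = "pu"  ["pu"]
23. n12.hot = 20  [terminal]
24. n11.off = 8  [e.hot - 12]
25. n8.env = "mv"  ["mv"]
26. n8.idx = -7  [S.off - 15]
27. n13.lim = false  [terminal]
28. n2.off = -4  [D.idx + 3]
29. n14.lab = 4  [terminal]
30. n15.sig = "kx"  ["kx"]
31. n16.lim = true  [terminal]
32. n15.fin = true  [true]
33. n15.env = -2  [-2]
34. n15.ok = 22  [len(A.sig) + 20]
35. n1.sig = 19  [E.acc + 3]
36. n1.val = "nq"  ["nq"]
37. n17.live = 5  [terminal]
38. n0.off = 10  [E.sig - 9]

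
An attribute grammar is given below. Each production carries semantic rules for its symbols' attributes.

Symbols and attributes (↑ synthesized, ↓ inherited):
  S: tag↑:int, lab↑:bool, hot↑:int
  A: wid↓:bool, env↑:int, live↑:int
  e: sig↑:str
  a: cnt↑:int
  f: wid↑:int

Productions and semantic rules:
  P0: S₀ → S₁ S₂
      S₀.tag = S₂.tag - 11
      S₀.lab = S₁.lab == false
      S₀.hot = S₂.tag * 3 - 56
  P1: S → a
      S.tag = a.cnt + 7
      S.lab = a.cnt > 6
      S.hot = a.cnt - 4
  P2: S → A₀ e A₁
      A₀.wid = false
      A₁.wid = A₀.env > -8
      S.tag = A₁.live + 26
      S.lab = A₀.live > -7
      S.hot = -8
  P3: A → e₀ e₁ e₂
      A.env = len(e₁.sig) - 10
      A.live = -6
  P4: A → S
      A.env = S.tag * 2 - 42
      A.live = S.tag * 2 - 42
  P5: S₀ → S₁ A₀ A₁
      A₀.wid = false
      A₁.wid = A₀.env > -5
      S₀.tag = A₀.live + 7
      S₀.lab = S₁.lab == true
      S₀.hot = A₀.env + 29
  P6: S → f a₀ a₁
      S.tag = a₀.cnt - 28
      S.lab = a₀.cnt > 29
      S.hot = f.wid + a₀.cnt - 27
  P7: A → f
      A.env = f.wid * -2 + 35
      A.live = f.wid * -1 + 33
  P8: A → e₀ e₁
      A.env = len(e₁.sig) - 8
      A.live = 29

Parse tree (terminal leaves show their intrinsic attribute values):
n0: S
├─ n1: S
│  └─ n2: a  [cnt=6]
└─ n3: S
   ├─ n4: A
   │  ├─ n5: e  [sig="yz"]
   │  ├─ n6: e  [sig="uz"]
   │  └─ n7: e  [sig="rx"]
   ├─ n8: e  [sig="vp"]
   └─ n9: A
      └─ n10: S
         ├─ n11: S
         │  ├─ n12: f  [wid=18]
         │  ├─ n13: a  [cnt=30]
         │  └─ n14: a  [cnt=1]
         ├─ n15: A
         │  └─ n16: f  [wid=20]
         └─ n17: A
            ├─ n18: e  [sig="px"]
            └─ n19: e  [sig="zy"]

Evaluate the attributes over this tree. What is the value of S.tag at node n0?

1. n2.cnt = 6  [terminal]
2. n1.tag = 13  [a.cnt + 7]
3. n1.lab = false  [a.cnt > 6]
4. n1.hot = 2  [a.cnt - 4]
5. n4.wid = false  [false]
6. n5.sig = "yz"  [terminal]
7. n6.sig = "uz"  [terminal]
8. n7.sig = "rx"  [terminal]
9. n4.env = -8  [len(e₁.sig) - 10]
10. n4.live = -6  [-6]
11. n8.sig = "vp"  [terminal]
12. n9.wid = false  [A₀.env > -8]
13. n12.wid = 18  [terminal]
14. n13.cnt = 30  [terminal]
15. n14.cnt = 1  [terminal]
16. n11.tag = 2  [a₀.cnt - 28]
17. n11.lab = true  [a₀.cnt > 29]
18. n11.hot = 21  [f.wid + a₀.cnt - 27]
19. n15.wid = false  [false]
20. n16.wid = 20  [terminal]
21. n15.env = -5  [f.wid * -2 + 35]
22. n15.live = 13  [f.wid * -1 + 33]
23. n17.wid = false  [A₀.env > -5]
24. n18.sig = "px"  [terminal]
25. n19.sig = "zy"  [terminal]
26. n17.env = -6  [len(e₁.sig) - 8]
27. n17.live = 29  [29]
28. n10.tag = 20  [A₀.live + 7]
29. n10.lab = true  [S₁.lab == true]
30. n10.hot = 24  [A₀.env + 29]
31. n9.env = -2  [S.tag * 2 - 42]
32. n9.live = -2  [S.tag * 2 - 42]
33. n3.tag = 24  [A₁.live + 26]
34. n3.lab = true  [A₀.live > -7]
35. n3.hot = -8  [-8]
36. n0.tag = 13  [S₂.tag - 11]
37. n0.lab = true  [S₁.lab == false]
38. n0.hot = 16  [S₂.tag * 3 - 56]

13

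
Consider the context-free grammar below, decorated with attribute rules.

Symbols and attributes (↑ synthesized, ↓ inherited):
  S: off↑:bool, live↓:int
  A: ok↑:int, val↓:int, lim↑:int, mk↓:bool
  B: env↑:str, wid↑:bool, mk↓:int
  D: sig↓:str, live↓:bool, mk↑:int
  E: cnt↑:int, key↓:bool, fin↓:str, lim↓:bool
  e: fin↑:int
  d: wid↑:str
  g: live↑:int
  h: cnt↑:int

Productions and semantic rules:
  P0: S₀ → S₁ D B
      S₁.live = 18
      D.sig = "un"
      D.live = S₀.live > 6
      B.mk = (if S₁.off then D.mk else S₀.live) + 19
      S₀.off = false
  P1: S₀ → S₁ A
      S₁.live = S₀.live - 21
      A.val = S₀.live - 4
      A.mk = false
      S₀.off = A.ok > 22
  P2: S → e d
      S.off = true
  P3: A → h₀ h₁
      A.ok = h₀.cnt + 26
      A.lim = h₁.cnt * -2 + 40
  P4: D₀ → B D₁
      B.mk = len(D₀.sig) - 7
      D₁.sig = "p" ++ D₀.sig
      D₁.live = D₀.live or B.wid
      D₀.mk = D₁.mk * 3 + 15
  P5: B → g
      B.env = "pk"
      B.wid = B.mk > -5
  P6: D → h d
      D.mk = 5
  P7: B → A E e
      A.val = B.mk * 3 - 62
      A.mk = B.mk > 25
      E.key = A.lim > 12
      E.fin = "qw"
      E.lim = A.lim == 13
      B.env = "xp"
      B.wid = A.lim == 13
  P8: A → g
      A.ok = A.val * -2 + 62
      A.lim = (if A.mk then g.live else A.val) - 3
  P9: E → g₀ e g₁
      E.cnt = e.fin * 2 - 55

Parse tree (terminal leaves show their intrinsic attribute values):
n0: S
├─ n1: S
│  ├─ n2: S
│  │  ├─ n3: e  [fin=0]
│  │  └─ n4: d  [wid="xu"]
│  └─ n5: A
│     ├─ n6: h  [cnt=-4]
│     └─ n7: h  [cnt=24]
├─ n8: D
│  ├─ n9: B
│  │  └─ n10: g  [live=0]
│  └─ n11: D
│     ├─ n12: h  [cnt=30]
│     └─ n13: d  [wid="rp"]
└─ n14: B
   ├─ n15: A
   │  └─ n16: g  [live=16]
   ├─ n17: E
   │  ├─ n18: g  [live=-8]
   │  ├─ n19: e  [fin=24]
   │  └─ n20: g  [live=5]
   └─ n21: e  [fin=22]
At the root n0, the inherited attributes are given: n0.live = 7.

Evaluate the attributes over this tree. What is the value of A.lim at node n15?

13

1. n0.live = 7  [given at root]
2. n1.live = 18  [18]
3. n2.live = -3  [S₀.live - 21]
4. n3.fin = 0  [terminal]
5. n4.wid = "xu"  [terminal]
6. n2.off = true  [true]
7. n5.val = 14  [S₀.live - 4]
8. n5.mk = false  [false]
9. n6.cnt = -4  [terminal]
10. n7.cnt = 24  [terminal]
11. n5.ok = 22  [h₀.cnt + 26]
12. n5.lim = -8  [h₁.cnt * -2 + 40]
13. n1.off = false  [A.ok > 22]
14. n8.sig = "un"  ["un"]
15. n8.live = true  [S₀.live > 6]
16. n9.mk = -5  [len(D₀.sig) - 7]
17. n10.live = 0  [terminal]
18. n9.env = "pk"  ["pk"]
19. n9.wid = false  [B.mk > -5]
20. n11.sig = "pun"  ["p" ++ D₀.sig]
21. n11.live = true  [D₀.live or B.wid]
22. n12.cnt = 30  [terminal]
23. n13.wid = "rp"  [terminal]
24. n11.mk = 5  [5]
25. n8.mk = 30  [D₁.mk * 3 + 15]
26. n14.mk = 26  [(if S₁.off then D.mk else S₀.live) + 19]
27. n15.val = 16  [B.mk * 3 - 62]
28. n15.mk = true  [B.mk > 25]
29. n16.live = 16  [terminal]
30. n15.ok = 30  [A.val * -2 + 62]
31. n15.lim = 13  [(if A.mk then g.live else A.val) - 3]
32. n17.key = true  [A.lim > 12]
33. n17.fin = "qw"  ["qw"]
34. n17.lim = true  [A.lim == 13]
35. n18.live = -8  [terminal]
36. n19.fin = 24  [terminal]
37. n20.live = 5  [terminal]
38. n17.cnt = -7  [e.fin * 2 - 55]
39. n21.fin = 22  [terminal]
40. n14.env = "xp"  ["xp"]
41. n14.wid = true  [A.lim == 13]
42. n0.off = false  [false]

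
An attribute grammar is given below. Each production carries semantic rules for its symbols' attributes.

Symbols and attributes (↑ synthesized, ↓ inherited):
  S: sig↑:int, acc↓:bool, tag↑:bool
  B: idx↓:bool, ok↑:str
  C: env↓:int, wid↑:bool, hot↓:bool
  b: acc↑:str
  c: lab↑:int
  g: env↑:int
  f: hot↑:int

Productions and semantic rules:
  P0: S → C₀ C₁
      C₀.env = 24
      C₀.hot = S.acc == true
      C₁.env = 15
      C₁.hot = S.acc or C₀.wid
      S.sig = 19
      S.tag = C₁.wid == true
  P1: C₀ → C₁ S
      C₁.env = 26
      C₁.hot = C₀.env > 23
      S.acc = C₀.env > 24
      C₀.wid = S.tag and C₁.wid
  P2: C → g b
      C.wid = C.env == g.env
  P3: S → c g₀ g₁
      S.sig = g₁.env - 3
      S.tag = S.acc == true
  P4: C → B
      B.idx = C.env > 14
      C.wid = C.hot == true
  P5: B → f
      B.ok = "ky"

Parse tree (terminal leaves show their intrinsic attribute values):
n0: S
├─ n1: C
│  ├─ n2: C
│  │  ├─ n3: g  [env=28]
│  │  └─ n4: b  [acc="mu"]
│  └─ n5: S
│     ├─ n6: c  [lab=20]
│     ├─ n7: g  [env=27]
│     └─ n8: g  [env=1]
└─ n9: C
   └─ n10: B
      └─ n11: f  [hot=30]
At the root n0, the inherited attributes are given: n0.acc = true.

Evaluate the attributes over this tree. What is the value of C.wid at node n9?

true

1. n0.acc = true  [given at root]
2. n1.env = 24  [24]
3. n1.hot = true  [S.acc == true]
4. n2.env = 26  [26]
5. n2.hot = true  [C₀.env > 23]
6. n3.env = 28  [terminal]
7. n4.acc = "mu"  [terminal]
8. n2.wid = false  [C.env == g.env]
9. n5.acc = false  [C₀.env > 24]
10. n6.lab = 20  [terminal]
11. n7.env = 27  [terminal]
12. n8.env = 1  [terminal]
13. n5.sig = -2  [g₁.env - 3]
14. n5.tag = false  [S.acc == true]
15. n1.wid = false  [S.tag and C₁.wid]
16. n9.env = 15  [15]
17. n9.hot = true  [S.acc or C₀.wid]
18. n10.idx = true  [C.env > 14]
19. n11.hot = 30  [terminal]
20. n10.ok = "ky"  ["ky"]
21. n9.wid = true  [C.hot == true]
22. n0.sig = 19  [19]
23. n0.tag = true  [C₁.wid == true]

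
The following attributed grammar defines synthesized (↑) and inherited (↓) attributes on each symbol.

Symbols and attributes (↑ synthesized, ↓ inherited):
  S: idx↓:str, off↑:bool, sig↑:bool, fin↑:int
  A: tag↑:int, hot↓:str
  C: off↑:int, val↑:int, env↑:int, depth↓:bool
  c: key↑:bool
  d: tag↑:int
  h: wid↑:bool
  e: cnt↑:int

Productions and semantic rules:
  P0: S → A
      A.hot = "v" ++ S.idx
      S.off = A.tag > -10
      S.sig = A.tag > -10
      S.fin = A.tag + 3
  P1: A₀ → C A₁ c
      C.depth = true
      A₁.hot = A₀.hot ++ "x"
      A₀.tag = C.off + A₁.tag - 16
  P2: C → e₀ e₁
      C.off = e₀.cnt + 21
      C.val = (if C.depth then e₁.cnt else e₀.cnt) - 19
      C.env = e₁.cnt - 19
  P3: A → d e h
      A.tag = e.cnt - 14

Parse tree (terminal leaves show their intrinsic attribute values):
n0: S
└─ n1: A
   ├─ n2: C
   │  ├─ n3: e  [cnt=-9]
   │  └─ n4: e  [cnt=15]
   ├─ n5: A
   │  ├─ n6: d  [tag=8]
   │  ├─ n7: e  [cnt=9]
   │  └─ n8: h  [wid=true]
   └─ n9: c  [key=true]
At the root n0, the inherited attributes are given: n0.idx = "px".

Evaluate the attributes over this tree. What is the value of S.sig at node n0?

1. n0.idx = "px"  [given at root]
2. n1.hot = "vpx"  ["v" ++ S.idx]
3. n2.depth = true  [true]
4. n3.cnt = -9  [terminal]
5. n4.cnt = 15  [terminal]
6. n2.off = 12  [e₀.cnt + 21]
7. n2.val = -4  [(if C.depth then e₁.cnt else e₀.cnt) - 19]
8. n2.env = -4  [e₁.cnt - 19]
9. n5.hot = "vpxx"  [A₀.hot ++ "x"]
10. n6.tag = 8  [terminal]
11. n7.cnt = 9  [terminal]
12. n8.wid = true  [terminal]
13. n5.tag = -5  [e.cnt - 14]
14. n9.key = true  [terminal]
15. n1.tag = -9  [C.off + A₁.tag - 16]
16. n0.off = true  [A.tag > -10]
17. n0.sig = true  [A.tag > -10]
18. n0.fin = -6  [A.tag + 3]

true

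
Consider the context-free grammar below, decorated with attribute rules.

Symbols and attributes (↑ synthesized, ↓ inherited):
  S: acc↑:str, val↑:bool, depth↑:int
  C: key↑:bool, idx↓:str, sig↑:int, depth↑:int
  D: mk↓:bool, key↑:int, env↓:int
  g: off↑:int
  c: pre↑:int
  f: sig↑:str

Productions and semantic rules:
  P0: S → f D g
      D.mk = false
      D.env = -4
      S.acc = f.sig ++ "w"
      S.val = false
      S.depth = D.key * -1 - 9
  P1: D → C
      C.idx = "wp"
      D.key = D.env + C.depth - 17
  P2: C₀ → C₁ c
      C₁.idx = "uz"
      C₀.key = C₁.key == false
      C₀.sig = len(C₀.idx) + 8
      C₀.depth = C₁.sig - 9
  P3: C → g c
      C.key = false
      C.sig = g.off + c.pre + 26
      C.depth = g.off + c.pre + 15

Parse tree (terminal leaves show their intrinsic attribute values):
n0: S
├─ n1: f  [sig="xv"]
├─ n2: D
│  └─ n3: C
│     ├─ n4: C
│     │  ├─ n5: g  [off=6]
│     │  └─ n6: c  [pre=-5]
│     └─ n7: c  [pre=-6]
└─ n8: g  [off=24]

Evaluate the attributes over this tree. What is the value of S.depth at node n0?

-6

1. n1.sig = "xv"  [terminal]
2. n2.mk = false  [false]
3. n2.env = -4  [-4]
4. n3.idx = "wp"  ["wp"]
5. n4.idx = "uz"  ["uz"]
6. n5.off = 6  [terminal]
7. n6.pre = -5  [terminal]
8. n4.key = false  [false]
9. n4.sig = 27  [g.off + c.pre + 26]
10. n4.depth = 16  [g.off + c.pre + 15]
11. n7.pre = -6  [terminal]
12. n3.key = true  [C₁.key == false]
13. n3.sig = 10  [len(C₀.idx) + 8]
14. n3.depth = 18  [C₁.sig - 9]
15. n2.key = -3  [D.env + C.depth - 17]
16. n8.off = 24  [terminal]
17. n0.acc = "xvw"  [f.sig ++ "w"]
18. n0.val = false  [false]
19. n0.depth = -6  [D.key * -1 - 9]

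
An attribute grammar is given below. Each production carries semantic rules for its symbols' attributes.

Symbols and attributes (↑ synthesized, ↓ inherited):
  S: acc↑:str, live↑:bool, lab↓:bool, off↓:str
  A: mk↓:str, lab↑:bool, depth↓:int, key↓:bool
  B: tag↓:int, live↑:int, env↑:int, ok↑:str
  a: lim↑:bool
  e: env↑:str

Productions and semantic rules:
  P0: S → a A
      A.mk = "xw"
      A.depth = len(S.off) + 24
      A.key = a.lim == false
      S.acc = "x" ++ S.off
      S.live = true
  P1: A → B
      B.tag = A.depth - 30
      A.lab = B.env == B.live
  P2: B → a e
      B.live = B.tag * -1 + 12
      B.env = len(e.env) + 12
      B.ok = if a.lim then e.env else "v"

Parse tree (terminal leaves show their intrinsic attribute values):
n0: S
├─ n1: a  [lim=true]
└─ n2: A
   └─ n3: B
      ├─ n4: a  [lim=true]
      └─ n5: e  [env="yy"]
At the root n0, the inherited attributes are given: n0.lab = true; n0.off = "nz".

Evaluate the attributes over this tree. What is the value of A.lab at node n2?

1. n0.lab = true  [given at root]
2. n0.off = "nz"  [given at root]
3. n1.lim = true  [terminal]
4. n2.mk = "xw"  ["xw"]
5. n2.depth = 26  [len(S.off) + 24]
6. n2.key = false  [a.lim == false]
7. n3.tag = -4  [A.depth - 30]
8. n4.lim = true  [terminal]
9. n5.env = "yy"  [terminal]
10. n3.live = 16  [B.tag * -1 + 12]
11. n3.env = 14  [len(e.env) + 12]
12. n3.ok = "yy"  [if a.lim then e.env else "v"]
13. n2.lab = false  [B.env == B.live]
14. n0.acc = "xnz"  ["x" ++ S.off]
15. n0.live = true  [true]

false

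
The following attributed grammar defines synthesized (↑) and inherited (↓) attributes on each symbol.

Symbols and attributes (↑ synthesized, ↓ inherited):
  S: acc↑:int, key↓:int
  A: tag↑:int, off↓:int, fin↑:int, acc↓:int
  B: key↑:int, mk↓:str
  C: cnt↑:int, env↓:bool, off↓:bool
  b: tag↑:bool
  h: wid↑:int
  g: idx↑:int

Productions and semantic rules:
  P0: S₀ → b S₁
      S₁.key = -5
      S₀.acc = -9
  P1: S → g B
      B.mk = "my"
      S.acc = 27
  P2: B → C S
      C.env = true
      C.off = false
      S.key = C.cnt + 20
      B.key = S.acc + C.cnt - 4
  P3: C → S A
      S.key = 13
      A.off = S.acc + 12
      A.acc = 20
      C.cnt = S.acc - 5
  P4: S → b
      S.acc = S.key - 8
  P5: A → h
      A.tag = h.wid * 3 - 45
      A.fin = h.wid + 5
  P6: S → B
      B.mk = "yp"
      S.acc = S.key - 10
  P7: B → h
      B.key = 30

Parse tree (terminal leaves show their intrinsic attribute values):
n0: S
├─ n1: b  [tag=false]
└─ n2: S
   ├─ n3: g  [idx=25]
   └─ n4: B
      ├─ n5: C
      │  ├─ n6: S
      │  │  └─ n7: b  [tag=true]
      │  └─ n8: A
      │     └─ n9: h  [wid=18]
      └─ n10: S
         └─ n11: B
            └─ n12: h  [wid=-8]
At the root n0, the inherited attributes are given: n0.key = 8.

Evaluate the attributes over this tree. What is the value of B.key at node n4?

6

1. n0.key = 8  [given at root]
2. n1.tag = false  [terminal]
3. n2.key = -5  [-5]
4. n3.idx = 25  [terminal]
5. n4.mk = "my"  ["my"]
6. n5.env = true  [true]
7. n5.off = false  [false]
8. n6.key = 13  [13]
9. n7.tag = true  [terminal]
10. n6.acc = 5  [S.key - 8]
11. n8.off = 17  [S.acc + 12]
12. n8.acc = 20  [20]
13. n9.wid = 18  [terminal]
14. n8.tag = 9  [h.wid * 3 - 45]
15. n8.fin = 23  [h.wid + 5]
16. n5.cnt = 0  [S.acc - 5]
17. n10.key = 20  [C.cnt + 20]
18. n11.mk = "yp"  ["yp"]
19. n12.wid = -8  [terminal]
20. n11.key = 30  [30]
21. n10.acc = 10  [S.key - 10]
22. n4.key = 6  [S.acc + C.cnt - 4]
23. n2.acc = 27  [27]
24. n0.acc = -9  [-9]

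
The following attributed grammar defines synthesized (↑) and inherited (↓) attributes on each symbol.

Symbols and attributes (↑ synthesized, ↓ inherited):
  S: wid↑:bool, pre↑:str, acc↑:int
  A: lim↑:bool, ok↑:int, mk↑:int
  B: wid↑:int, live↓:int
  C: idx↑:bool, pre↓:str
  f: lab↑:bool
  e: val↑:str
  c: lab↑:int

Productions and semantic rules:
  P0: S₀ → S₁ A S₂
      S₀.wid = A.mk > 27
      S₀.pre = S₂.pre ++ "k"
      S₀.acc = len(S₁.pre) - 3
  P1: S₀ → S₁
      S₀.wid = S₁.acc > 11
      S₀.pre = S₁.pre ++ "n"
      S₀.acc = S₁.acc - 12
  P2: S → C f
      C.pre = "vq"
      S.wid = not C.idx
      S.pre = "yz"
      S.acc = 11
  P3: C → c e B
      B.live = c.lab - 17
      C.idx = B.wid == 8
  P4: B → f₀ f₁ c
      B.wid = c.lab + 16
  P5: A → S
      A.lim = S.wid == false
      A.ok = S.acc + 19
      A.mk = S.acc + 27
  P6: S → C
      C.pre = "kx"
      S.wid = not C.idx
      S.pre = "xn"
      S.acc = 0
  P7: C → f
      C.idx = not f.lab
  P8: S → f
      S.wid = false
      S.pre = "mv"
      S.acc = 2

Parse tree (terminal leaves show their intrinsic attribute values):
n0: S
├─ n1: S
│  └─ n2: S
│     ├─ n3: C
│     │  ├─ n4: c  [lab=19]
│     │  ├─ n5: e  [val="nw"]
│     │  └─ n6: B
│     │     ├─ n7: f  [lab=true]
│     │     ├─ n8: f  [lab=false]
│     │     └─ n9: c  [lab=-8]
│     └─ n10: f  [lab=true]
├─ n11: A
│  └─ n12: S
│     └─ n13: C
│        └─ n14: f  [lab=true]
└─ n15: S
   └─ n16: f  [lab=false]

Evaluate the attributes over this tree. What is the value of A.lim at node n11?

1. n3.pre = "vq"  ["vq"]
2. n4.lab = 19  [terminal]
3. n5.val = "nw"  [terminal]
4. n6.live = 2  [c.lab - 17]
5. n7.lab = true  [terminal]
6. n8.lab = false  [terminal]
7. n9.lab = -8  [terminal]
8. n6.wid = 8  [c.lab + 16]
9. n3.idx = true  [B.wid == 8]
10. n10.lab = true  [terminal]
11. n2.wid = false  [not C.idx]
12. n2.pre = "yz"  ["yz"]
13. n2.acc = 11  [11]
14. n1.wid = false  [S₁.acc > 11]
15. n1.pre = "yzn"  [S₁.pre ++ "n"]
16. n1.acc = -1  [S₁.acc - 12]
17. n13.pre = "kx"  ["kx"]
18. n14.lab = true  [terminal]
19. n13.idx = false  [not f.lab]
20. n12.wid = true  [not C.idx]
21. n12.pre = "xn"  ["xn"]
22. n12.acc = 0  [0]
23. n11.lim = false  [S.wid == false]
24. n11.ok = 19  [S.acc + 19]
25. n11.mk = 27  [S.acc + 27]
26. n16.lab = false  [terminal]
27. n15.wid = false  [false]
28. n15.pre = "mv"  ["mv"]
29. n15.acc = 2  [2]
30. n0.wid = false  [A.mk > 27]
31. n0.pre = "mvk"  [S₂.pre ++ "k"]
32. n0.acc = 0  [len(S₁.pre) - 3]

false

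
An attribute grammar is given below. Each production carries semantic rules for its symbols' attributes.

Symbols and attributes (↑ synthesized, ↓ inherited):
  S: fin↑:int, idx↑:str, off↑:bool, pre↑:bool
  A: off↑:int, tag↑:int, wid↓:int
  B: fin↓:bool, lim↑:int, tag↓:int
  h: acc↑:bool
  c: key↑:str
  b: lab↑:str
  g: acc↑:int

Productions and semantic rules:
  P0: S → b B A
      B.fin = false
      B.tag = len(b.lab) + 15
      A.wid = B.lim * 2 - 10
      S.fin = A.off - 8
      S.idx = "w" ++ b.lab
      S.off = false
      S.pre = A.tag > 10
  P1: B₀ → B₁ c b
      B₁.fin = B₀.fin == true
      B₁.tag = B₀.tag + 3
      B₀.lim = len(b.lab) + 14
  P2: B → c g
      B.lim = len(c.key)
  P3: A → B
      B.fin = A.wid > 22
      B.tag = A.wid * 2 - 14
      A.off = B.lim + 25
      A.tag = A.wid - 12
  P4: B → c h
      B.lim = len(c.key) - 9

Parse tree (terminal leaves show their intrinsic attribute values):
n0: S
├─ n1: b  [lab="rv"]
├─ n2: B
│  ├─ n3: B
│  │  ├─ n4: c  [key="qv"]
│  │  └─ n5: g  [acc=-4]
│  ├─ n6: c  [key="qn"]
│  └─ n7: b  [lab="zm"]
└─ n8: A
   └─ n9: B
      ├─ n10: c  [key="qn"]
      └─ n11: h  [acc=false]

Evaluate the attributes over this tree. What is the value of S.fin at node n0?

10

1. n1.lab = "rv"  [terminal]
2. n2.fin = false  [false]
3. n2.tag = 17  [len(b.lab) + 15]
4. n3.fin = false  [B₀.fin == true]
5. n3.tag = 20  [B₀.tag + 3]
6. n4.key = "qv"  [terminal]
7. n5.acc = -4  [terminal]
8. n3.lim = 2  [len(c.key)]
9. n6.key = "qn"  [terminal]
10. n7.lab = "zm"  [terminal]
11. n2.lim = 16  [len(b.lab) + 14]
12. n8.wid = 22  [B.lim * 2 - 10]
13. n9.fin = false  [A.wid > 22]
14. n9.tag = 30  [A.wid * 2 - 14]
15. n10.key = "qn"  [terminal]
16. n11.acc = false  [terminal]
17. n9.lim = -7  [len(c.key) - 9]
18. n8.off = 18  [B.lim + 25]
19. n8.tag = 10  [A.wid - 12]
20. n0.fin = 10  [A.off - 8]
21. n0.idx = "wrv"  ["w" ++ b.lab]
22. n0.off = false  [false]
23. n0.pre = false  [A.tag > 10]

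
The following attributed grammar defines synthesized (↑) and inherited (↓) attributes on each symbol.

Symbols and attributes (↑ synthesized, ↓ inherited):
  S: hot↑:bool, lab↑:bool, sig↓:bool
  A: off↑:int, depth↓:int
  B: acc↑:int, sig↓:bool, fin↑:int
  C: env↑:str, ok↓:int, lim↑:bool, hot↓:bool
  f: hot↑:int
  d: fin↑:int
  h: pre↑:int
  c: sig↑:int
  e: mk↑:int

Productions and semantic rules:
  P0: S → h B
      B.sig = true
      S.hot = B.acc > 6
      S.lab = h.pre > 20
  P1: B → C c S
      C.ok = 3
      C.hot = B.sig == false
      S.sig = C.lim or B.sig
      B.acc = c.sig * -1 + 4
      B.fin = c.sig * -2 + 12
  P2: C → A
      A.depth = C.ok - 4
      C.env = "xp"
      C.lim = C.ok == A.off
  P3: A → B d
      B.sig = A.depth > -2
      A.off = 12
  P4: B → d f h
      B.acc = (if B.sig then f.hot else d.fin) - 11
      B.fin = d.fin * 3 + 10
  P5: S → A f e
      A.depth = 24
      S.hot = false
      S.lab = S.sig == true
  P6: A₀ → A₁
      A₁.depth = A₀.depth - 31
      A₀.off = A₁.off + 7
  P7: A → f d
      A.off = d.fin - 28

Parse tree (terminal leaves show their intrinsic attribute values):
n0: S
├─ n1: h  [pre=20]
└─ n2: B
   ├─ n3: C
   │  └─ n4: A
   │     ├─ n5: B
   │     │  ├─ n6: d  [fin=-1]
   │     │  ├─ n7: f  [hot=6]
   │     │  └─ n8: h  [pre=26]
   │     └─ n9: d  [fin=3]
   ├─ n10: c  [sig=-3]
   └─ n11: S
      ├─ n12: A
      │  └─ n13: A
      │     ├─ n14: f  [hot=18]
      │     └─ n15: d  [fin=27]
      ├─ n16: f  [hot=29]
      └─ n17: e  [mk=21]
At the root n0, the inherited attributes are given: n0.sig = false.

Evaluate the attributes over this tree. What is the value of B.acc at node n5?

1. n0.sig = false  [given at root]
2. n1.pre = 20  [terminal]
3. n2.sig = true  [true]
4. n3.ok = 3  [3]
5. n3.hot = false  [B.sig == false]
6. n4.depth = -1  [C.ok - 4]
7. n5.sig = true  [A.depth > -2]
8. n6.fin = -1  [terminal]
9. n7.hot = 6  [terminal]
10. n8.pre = 26  [terminal]
11. n5.acc = -5  [(if B.sig then f.hot else d.fin) - 11]
12. n5.fin = 7  [d.fin * 3 + 10]
13. n9.fin = 3  [terminal]
14. n4.off = 12  [12]
15. n3.env = "xp"  ["xp"]
16. n3.lim = false  [C.ok == A.off]
17. n10.sig = -3  [terminal]
18. n11.sig = true  [C.lim or B.sig]
19. n12.depth = 24  [24]
20. n13.depth = -7  [A₀.depth - 31]
21. n14.hot = 18  [terminal]
22. n15.fin = 27  [terminal]
23. n13.off = -1  [d.fin - 28]
24. n12.off = 6  [A₁.off + 7]
25. n16.hot = 29  [terminal]
26. n17.mk = 21  [terminal]
27. n11.hot = false  [false]
28. n11.lab = true  [S.sig == true]
29. n2.acc = 7  [c.sig * -1 + 4]
30. n2.fin = 18  [c.sig * -2 + 12]
31. n0.hot = true  [B.acc > 6]
32. n0.lab = false  [h.pre > 20]

-5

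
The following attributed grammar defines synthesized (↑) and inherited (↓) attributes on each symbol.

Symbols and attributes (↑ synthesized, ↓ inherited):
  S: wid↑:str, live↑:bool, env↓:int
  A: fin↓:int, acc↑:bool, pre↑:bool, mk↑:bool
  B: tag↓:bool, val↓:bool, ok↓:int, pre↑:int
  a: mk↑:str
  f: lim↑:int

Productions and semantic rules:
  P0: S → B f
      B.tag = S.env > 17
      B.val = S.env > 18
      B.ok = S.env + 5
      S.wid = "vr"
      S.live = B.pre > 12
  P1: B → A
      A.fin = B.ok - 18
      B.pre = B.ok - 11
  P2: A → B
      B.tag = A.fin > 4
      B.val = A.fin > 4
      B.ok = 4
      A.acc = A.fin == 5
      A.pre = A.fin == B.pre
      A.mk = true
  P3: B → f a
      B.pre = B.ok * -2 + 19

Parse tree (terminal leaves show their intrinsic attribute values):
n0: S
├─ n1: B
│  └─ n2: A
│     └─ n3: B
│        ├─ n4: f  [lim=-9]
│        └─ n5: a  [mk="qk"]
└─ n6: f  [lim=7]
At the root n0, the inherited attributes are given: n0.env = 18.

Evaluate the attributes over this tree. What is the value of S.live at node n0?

false

1. n0.env = 18  [given at root]
2. n1.tag = true  [S.env > 17]
3. n1.val = false  [S.env > 18]
4. n1.ok = 23  [S.env + 5]
5. n2.fin = 5  [B.ok - 18]
6. n3.tag = true  [A.fin > 4]
7. n3.val = true  [A.fin > 4]
8. n3.ok = 4  [4]
9. n4.lim = -9  [terminal]
10. n5.mk = "qk"  [terminal]
11. n3.pre = 11  [B.ok * -2 + 19]
12. n2.acc = true  [A.fin == 5]
13. n2.pre = false  [A.fin == B.pre]
14. n2.mk = true  [true]
15. n1.pre = 12  [B.ok - 11]
16. n6.lim = 7  [terminal]
17. n0.wid = "vr"  ["vr"]
18. n0.live = false  [B.pre > 12]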